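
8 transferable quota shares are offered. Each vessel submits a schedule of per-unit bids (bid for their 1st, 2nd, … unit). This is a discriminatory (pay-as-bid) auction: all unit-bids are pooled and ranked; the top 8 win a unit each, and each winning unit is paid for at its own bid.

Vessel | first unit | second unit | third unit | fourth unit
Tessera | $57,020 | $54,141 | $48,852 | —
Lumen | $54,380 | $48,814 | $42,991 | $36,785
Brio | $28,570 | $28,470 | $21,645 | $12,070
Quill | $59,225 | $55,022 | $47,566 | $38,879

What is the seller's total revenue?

Total revenue: $425,020

Merging the schedules and taking the best 8: 59,225 (Quill-1), 57,020 (Tessera-1), 55,022 (Quill-2), 54,380 (Lumen-1), 54,141 (Tessera-2), 48,852 (Tessera-3), 48,814 (Lumen-2), 47,566 (Quill-3)
Next rejected bid: $42,991 (not a price — pay-as-bid).
Each winning unit pays its own bid.
Revenue = 59,225 + 57,020 + 55,022 + 54,380 + 54,141 + 48,852 + 48,814 + 47,566 = $425,020.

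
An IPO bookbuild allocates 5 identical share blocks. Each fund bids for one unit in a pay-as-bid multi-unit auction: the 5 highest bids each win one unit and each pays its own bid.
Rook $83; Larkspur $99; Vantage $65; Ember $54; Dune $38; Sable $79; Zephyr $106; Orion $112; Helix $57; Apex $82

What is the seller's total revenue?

Ordering the bids: 112 (Orion), 106 (Zephyr), 99 (Larkspur), 83 (Rook), 82 (Apex), 79 (Sable), 65 (Vantage), …
Top 5: Orion, Zephyr, Larkspur, Rook, Apex.
Total revenue = 112 + 106 + 99 + 83 + 82 = $482.

Total revenue: $482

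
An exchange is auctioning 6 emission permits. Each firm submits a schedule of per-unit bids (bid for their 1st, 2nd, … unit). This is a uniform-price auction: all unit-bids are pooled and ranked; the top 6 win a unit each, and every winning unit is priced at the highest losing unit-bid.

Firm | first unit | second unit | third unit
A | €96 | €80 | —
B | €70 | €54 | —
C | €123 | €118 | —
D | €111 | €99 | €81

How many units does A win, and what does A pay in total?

A: 1 unit, pays €80

Merging the schedules and taking the best 6: 123 (C-1), 118 (C-2), 111 (D-1), 99 (D-2), 96 (A-1), 81 (D-3)
The (k+1)-th unit-bid is €80.
A wins 1 unit(s) at €80 each.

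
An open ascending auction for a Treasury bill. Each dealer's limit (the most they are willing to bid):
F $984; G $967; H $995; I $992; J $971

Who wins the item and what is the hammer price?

Sorting limits: 995 (H) > 992 (I) > 984 (F) > 971 (J) > 967 (G)
Once the price passes $992, only H is left; the hammer falls at I's limit of $992.

H wins at $992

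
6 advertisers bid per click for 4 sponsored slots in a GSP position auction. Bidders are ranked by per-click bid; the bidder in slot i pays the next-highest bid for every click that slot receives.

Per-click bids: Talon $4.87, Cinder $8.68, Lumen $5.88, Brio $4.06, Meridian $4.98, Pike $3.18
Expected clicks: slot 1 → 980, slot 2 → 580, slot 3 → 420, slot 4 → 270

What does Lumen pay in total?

Lumen pays $2888.40

Sorting advertisers: $8.68 (Cinder) > $5.88 (Lumen) > $4.98 (Meridian) > $4.87 (Talon) > $4.06 (Brio) > …
Lumen holds slot 2 → pays next bid $4.98 × 580 clicks = $2888.40.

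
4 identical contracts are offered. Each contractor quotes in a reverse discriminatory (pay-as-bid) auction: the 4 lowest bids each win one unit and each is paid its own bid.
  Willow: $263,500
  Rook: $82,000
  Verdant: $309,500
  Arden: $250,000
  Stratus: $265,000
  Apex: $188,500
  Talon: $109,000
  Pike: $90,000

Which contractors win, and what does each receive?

Sorting: 82,000 (Rook), 90,000 (Pike), 109,000 (Talon), 188,500 (Apex), 250,000 (Arden), 263,500 (Willow), …
Lowest 4: Rook, Pike, Talon, Apex.
Each winner is paid its own bid: Rook $82,000, Pike $90,000, Talon $109,000, Apex $188,500.

Rook $82,000, Pike $90,000, Talon $109,000, Apex $188,500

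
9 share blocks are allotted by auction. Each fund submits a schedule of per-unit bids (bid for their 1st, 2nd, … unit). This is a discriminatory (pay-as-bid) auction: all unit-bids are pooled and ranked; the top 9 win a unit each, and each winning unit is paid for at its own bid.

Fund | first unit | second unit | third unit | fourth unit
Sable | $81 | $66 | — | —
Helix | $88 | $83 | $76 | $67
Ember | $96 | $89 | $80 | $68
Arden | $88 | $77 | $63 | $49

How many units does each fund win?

Arden 2, Ember 3, Helix 3, Sable 1

All unit-bids, highest first — top 9: 96 (Ember-1), 89 (Ember-2), 88 (Helix-1), 88 (Arden-1), 83 (Helix-2), 81 (Sable-1), 80 (Ember-3), 77 (Arden-2), 76 (Helix-3)
Next rejected bid: $68 (not a price — pay-as-bid).
Allocation: Arden 2, Ember 3, Helix 3, Sable 1.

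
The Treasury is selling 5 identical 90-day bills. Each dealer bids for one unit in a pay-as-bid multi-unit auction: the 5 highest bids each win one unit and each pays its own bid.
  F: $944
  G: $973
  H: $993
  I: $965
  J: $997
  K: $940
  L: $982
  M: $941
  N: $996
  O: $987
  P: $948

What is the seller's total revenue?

Total revenue: $4,955

Ordering the bids: 997 (J), 996 (N), 993 (H), 987 (O), 982 (L), 973 (G), 965 (I), …
Top 5: J, N, H, O, L.
Total revenue = 997 + 996 + 993 + 987 + 982 = $4,955.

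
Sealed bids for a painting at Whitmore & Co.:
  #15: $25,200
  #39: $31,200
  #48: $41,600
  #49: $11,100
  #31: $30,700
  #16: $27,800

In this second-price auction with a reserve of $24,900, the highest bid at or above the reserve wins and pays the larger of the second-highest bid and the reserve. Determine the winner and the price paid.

#48 pays $31,200

Bids ranked: 41,600 (#48) > 31,200 (#39) > 30,700 (#31) > 27,800 (#16) > 25,200 (#15) > 11,100 (#49)
#48 has the top bid at or above the reserve ($41,600).
max(second-highest $31,200, reserve $24,900) = $31,200; the reserve does not bind.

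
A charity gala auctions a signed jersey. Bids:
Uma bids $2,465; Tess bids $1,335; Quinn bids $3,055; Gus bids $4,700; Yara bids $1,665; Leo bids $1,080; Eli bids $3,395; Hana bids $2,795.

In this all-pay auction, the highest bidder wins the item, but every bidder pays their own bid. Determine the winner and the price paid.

Bids ranked: 4,700 (Gus) > 3,395 (Eli) > 3,055 (Quinn) > 2,795 (Hana) > 2,465 (Uma) > 1,665 (Yara) > …
Gus wins with the top bid; all bids are sunk regardless.

Gus pays $4,700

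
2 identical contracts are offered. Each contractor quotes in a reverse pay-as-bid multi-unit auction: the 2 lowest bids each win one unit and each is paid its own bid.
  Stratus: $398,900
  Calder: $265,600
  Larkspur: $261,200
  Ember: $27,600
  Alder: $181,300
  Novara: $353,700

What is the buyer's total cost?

Bids ranked low→high: 27,600 (Ember), 181,300 (Alder), 261,200 (Larkspur), 265,600 (Calder), …
Lowest 2: Ember, Alder.
Total cost = 27,600 + 181,300 = $208,900.

Total cost: $208,900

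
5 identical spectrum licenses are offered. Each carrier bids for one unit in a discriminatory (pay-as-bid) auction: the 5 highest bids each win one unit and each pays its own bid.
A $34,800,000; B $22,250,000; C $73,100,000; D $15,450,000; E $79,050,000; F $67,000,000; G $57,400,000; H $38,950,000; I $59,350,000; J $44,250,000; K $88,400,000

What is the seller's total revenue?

Total revenue: $366,900,000

Ordering the bids: 88,400,000 (K), 79,050,000 (E), 73,100,000 (C), 67,000,000 (F), 59,350,000 (I), 57,400,000 (G), 44,250,000 (J), …
Top 5: K, E, C, F, I.
Total revenue = 88,400,000 + 79,050,000 + 73,100,000 + 67,000,000 + 59,350,000 = $366,900,000.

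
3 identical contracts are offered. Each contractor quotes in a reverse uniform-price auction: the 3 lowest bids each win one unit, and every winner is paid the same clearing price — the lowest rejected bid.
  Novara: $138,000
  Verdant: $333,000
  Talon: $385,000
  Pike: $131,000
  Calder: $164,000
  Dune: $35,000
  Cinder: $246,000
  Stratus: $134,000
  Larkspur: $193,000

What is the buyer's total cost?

Sorting: 35,000 (Dune), 131,000 (Pike), 134,000 (Stratus), 138,000 (Novara), 164,000 (Calder), …
Lowest 3: Dune, Pike, Stratus.
Lowest unsuccessful bid: $138,000 → clearing price.
Total cost = 3 × $138,000 = $414,000.

Total cost: $414,000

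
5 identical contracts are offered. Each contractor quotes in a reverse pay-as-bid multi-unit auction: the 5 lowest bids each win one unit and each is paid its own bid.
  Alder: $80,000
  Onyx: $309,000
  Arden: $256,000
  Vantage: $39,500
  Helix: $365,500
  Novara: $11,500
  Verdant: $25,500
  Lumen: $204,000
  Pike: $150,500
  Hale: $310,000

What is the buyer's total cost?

Total cost: $307,000

Sorting: 11,500 (Novara), 25,500 (Verdant), 39,500 (Vantage), 80,000 (Alder), 150,500 (Pike), 204,000 (Lumen), 256,000 (Arden), …
Winners (5 units): Novara, Verdant, Vantage, Alder, Pike.
Total cost = 11,500 + 25,500 + 39,500 + 80,000 + 150,500 = $307,000.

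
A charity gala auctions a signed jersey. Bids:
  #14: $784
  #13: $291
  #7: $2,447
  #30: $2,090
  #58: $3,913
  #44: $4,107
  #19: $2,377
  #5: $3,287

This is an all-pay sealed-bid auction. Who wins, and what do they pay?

Sorting bids: 4,107 (#44) > 3,913 (#58) > 3,287 (#5) > 2,447 (#7) > 2,377 (#19) > 2,090 (#30) > …
#44 is highest and takes the item; every bidder forfeits their bid.

#44 pays $4,107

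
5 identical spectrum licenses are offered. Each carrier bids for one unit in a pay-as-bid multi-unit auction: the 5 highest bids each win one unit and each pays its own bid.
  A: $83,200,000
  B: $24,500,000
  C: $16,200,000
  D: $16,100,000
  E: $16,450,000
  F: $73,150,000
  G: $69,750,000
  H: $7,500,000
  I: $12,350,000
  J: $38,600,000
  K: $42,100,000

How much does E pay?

E pays $0

Bids ranked high→low: 83,200,000 (A), 73,150,000 (F), 69,750,000 (G), 42,100,000 (K), 38,600,000 (J), 24,500,000 (B), 16,450,000 (E), …
Winners (5 units): A, F, G, K, J.
E does not win → $0.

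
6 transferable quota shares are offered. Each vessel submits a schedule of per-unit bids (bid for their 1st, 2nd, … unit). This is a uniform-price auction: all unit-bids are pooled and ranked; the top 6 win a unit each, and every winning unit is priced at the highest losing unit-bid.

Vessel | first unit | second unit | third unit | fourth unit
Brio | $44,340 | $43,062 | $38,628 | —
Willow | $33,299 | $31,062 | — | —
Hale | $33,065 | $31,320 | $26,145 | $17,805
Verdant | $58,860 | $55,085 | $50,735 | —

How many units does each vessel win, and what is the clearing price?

Brio 3, Verdant 3; clearing price $33,299

Merging the schedules and taking the best 6: 58,860 (Verdant-1), 55,085 (Verdant-2), 50,735 (Verdant-3), 44,340 (Brio-1), 43,062 (Brio-2), 38,628 (Brio-3)
Highest rejected unit-bid = $33,299.
Allocation: Brio 3, Verdant 3.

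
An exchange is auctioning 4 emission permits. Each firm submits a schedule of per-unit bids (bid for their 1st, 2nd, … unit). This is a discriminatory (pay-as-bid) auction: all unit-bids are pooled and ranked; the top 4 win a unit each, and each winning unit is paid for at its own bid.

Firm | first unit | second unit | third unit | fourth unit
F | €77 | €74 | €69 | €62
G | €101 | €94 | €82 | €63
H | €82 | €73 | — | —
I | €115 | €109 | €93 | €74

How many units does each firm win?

Merging the schedules and taking the best 4: 115 (I-1), 109 (I-2), 101 (G-1), 94 (G-2)
Next rejected bid: €93 (not a price — pay-as-bid).
Allocation: G 2, I 2.

G 2, I 2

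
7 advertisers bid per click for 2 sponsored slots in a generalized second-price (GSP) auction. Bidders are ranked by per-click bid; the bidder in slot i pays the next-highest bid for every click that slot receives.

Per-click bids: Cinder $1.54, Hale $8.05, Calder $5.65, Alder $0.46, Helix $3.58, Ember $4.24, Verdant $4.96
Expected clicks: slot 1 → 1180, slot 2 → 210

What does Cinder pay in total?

Ranked by bid: $8.05 (Hale) > $5.65 (Calder) > $4.96 (Verdant) > …
Cinder ranks below slot 2 → no slot, pays nothing.

Cinder pays $0.00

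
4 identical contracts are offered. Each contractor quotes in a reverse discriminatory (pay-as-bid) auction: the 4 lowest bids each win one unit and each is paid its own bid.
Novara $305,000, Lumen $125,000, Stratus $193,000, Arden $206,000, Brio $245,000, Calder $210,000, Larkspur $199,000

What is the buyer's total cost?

Bids ranked low→high: 125,000 (Lumen), 193,000 (Stratus), 199,000 (Larkspur), 206,000 (Arden), 210,000 (Calder), 245,000 (Brio), …
Winners (4 units): Lumen, Stratus, Larkspur, Arden.
Total cost = 125,000 + 193,000 + 199,000 + 206,000 = $723,000.

Total cost: $723,000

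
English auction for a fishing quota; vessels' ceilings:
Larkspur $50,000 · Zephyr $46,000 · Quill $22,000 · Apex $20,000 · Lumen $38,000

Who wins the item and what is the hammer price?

Larkspur wins at $46,000

Limits in order: 50,000 (Larkspur) > 46,000 (Zephyr) > 38,000 (Lumen) > 22,000 (Quill) > 20,000 (Apex)
Once the price passes $46,000, only Larkspur is left; the hammer falls at Zephyr's limit of $46,000.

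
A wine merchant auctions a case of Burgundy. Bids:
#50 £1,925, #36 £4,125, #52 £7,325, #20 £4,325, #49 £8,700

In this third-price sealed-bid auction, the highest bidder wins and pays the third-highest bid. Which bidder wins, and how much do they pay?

#49 pays £4,325

Bids ranked: 8,700 (#49) > 7,325 (#52) > 4,325 (#20) > 4,125 (#36) > 1,925 (#50)
#49 wins; payment is bid #3 in the ranking = £4,325.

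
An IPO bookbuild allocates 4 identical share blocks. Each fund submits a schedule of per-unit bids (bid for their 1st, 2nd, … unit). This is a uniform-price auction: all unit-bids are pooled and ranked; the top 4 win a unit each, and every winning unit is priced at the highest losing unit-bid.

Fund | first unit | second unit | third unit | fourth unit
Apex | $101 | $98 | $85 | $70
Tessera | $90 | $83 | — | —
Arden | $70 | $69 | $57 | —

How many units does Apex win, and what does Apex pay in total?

Apex: 3 units, pays $249

Merging the schedules and taking the best 4: 101 (Apex-1), 98 (Apex-2), 90 (Tessera-1), 85 (Apex-3)
First bid not allocated: $83.
Apex wins 3 unit(s) at $83 each.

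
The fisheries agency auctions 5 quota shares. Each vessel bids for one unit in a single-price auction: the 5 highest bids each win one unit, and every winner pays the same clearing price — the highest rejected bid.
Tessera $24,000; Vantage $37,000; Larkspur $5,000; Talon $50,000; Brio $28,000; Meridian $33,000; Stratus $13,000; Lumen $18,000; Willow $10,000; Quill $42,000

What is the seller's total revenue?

Ordering the bids: 50,000 (Talon), 42,000 (Quill), 37,000 (Vantage), 33,000 (Meridian), 28,000 (Brio), 24,000 (Tessera), 18,000 (Lumen), …
The 5 highest are Talon, Quill, Vantage, Meridian, Brio.
Clearing price = highest rejected bid = $24,000.
Total revenue = 5 × $24,000 = $120,000.

Total revenue: $120,000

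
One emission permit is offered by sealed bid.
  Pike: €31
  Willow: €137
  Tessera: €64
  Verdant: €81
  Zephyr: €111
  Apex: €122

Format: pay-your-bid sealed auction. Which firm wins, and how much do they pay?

Rule: the highest bidder wins and pays their own bid.
Sorting bids: 137 (Willow) > 122 (Apex) > 111 (Zephyr) > 81 (Verdant) > 64 (Tessera) > 31 (Pike)
Willow is highest → pays own bid, €137.

Willow pays €137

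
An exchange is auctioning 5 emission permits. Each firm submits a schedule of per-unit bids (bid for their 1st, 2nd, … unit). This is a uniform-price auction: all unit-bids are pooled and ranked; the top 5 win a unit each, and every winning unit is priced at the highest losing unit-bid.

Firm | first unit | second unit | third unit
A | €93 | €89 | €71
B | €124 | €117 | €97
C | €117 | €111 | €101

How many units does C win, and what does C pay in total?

C: 3 units, pays €291

All unit-bids, highest first — top 5: 124 (B-1), 117 (B-2), 117 (C-1), 111 (C-2), 101 (C-3)
Highest rejected unit-bid = €97.
C wins 3 unit(s) at €97 each.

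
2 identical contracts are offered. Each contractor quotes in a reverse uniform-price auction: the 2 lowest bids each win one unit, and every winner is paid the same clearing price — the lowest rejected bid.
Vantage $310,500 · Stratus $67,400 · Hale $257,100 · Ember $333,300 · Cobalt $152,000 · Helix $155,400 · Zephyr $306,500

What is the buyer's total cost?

Total cost: $310,800

Ordering the bids: 67,400 (Stratus), 152,000 (Cobalt), 155,400 (Helix), 257,100 (Hale), …
Lowest 2: Stratus, Cobalt.
Clearing price = lowest rejected bid = $155,400.
Total cost = 2 × $155,400 = $310,800.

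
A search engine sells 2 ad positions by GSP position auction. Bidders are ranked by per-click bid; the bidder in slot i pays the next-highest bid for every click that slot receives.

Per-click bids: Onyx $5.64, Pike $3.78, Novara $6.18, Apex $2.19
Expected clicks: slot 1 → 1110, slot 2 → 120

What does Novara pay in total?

Novara pays $6260.40

Per-click bids in order: $6.18 (Novara) > $5.64 (Onyx) > $3.78 (Pike) > …
Novara holds slot 1 → pays next bid $5.64 × 1110 clicks = $6260.40.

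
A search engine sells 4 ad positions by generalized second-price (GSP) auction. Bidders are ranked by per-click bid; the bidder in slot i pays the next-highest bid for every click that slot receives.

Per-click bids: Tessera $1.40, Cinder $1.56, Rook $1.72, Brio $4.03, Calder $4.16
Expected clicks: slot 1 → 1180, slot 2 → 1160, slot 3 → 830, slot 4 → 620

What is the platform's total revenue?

Ranked by bid: $4.16 (Calder) > $4.03 (Brio) > $1.72 (Rook) > $1.56 (Cinder) > $1.40 (Tessera)
Slot 1: Calder pays $4.03 × 1180 = $4755.40
Slot 2: Brio pays $1.72 × 1160 = $1995.20
Slot 3: Rook pays $1.56 × 830 = $1294.80
Slot 4: Cinder pays $1.40 × 620 = $868.00
Total = $8913.40

Total revenue: $8913.40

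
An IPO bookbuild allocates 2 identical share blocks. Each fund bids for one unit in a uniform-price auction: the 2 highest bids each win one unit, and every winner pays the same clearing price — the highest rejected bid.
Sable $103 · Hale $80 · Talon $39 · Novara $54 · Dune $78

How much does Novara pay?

Novara pays $0

Bids ranked high→low: 103 (Sable), 80 (Hale), 78 (Dune), 54 (Novara), …
Top 2: Sable, Hale.
Highest unsuccessful bid: $78 → clearing price.
Novara does not win → pays $0.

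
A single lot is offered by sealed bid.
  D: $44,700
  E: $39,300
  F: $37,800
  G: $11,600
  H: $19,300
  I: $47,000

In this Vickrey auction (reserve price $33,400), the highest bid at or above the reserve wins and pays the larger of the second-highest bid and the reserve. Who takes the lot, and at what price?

I pays $44,700

Sorting bids: 47,000 (I) > 44,700 (D) > 39,300 (E) > 37,800 (F) > 19,300 (H) > 11,600 (G)
I has the top bid at or above the reserve ($47,000).
max(second-highest $44,700, reserve $33,400) = $44,700; the reserve does not bind.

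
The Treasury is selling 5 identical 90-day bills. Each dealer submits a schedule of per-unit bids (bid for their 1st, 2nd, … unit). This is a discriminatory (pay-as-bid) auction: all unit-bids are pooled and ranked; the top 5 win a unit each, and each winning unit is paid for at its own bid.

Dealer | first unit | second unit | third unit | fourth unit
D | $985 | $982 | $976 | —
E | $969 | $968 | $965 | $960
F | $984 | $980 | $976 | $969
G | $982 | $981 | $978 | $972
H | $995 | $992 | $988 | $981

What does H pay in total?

All unit-bids, highest first — top 5: 995 (H-1), 992 (H-2), 988 (H-3), 985 (D-1), 984 (F-1)
Next rejected bid: $982 (not a price — pay-as-bid).
H's winning unit-bids: 995 + 992 + 988 = $2,975.

H pays $2,975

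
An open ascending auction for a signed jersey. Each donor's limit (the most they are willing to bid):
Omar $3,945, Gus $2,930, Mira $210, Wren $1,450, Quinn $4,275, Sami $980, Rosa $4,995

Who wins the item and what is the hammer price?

Rosa wins at $4,275

Ascending (English) auction: the price rises until one bidder remains; the winner pays the price at which the last rival dropped out.
Limits in order: 4,995 (Rosa) > 4,275 (Quinn) > 3,945 (Omar) > 2,930 (Gus) > 1,450 (Wren) > 980 (Sami) > …
Bidding ends when Quinn exits at $4,275; Rosa takes it.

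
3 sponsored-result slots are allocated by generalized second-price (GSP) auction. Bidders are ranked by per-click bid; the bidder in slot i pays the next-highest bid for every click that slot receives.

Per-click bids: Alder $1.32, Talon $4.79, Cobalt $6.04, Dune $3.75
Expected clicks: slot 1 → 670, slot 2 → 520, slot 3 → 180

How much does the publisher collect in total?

Total revenue: $5396.90

Per-click bids in order: $6.04 (Cobalt) > $4.79 (Talon) > $3.75 (Dune) > $1.32 (Alder)
Slot 1: Cobalt pays $4.79 × 670 = $3209.30
Slot 2: Talon pays $3.75 × 520 = $1950.00
Slot 3: Dune pays $1.32 × 180 = $237.60
Total = $5396.90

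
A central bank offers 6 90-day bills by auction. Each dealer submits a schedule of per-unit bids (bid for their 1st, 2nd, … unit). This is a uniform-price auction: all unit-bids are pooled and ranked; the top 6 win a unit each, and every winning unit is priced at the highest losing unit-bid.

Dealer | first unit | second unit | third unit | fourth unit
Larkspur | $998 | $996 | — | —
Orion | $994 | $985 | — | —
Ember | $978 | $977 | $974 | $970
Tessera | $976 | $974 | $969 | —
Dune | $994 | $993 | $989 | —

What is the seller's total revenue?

Total revenue: $5,910

All unit-bids, highest first — top 6: 998 (Larkspur-1), 996 (Larkspur-2), 994 (Orion-1), 994 (Dune-1), 993 (Dune-2), 989 (Dune-3)
First bid not allocated: $985.
Allocation: Dune 3, Larkspur 2, Orion 1. Every unit priced at $985.
Revenue = 6 × 985 = $5,910.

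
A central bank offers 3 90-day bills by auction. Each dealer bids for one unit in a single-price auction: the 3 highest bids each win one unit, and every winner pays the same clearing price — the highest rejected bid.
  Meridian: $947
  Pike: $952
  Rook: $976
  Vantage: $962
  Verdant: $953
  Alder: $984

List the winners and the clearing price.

Ordering the bids: 984 (Alder), 976 (Rook), 962 (Vantage), 953 (Verdant), 952 (Pike), …
Winners (3 units): Alder, Rook, Vantage.
Clearing price = highest rejected bid = $953.

Alder, Rook, Vantage; each pays $953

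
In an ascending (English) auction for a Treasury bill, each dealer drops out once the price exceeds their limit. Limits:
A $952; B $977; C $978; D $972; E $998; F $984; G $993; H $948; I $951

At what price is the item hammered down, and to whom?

E wins at $993

Sorting limits: 998 (E) > 993 (G) > 984 (F) > 978 (C) > 977 (B) > 972 (D) > …
Bidding ends when G exits at $993; E takes it.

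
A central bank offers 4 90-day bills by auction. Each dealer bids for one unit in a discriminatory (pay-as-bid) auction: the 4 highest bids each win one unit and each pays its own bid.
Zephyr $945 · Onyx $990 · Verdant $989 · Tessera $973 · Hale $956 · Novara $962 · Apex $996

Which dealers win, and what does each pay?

Bids ranked high→low: 996 (Apex), 990 (Onyx), 989 (Verdant), 973 (Tessera), 962 (Novara), 956 (Hale), …
Winners (4 units): Apex, Onyx, Verdant, Tessera.
Each winner pays its own bid: Apex $996, Onyx $990, Verdant $989, Tessera $973.

Apex $996, Onyx $990, Verdant $989, Tessera $973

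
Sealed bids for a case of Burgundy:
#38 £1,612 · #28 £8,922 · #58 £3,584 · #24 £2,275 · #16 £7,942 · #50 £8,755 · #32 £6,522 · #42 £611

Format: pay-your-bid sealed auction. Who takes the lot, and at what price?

Sorting bids: 8,922 (#28) > 8,755 (#50) > 7,942 (#16) > 6,522 (#32) > 3,584 (#58) > 2,275 (#24) > …
#28 is highest → pays own bid, £8,922.

#28 pays £8,922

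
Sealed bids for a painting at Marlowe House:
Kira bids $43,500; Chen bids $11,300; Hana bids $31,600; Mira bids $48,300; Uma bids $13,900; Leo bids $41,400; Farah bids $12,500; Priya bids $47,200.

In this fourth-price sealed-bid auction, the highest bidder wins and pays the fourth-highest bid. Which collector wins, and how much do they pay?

Mira pays $41,400

Fourth-price sealed-bid auction: the highest bidder wins and pays the fourth-highest bid.
Bids ranked: 48,300 (Mira) > 47,200 (Priya) > 43,500 (Kira) > 41,400 (Leo) > 31,600 (Hana) > 13,900 (Uma) > …
Mira wins; payment is bid #4 in the ranking = $41,400.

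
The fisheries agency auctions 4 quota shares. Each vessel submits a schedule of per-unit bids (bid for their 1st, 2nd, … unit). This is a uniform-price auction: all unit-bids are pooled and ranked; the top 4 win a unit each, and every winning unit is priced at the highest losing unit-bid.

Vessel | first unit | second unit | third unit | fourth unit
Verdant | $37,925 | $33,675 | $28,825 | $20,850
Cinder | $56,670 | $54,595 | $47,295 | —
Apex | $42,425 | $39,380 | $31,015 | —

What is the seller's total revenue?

Merging the schedules and taking the best 4: 56,670 (Cinder-1), 54,595 (Cinder-2), 47,295 (Cinder-3), 42,425 (Apex-1)
The (k+1)-th unit-bid is $39,380.
Allocation: Apex 1, Cinder 3. Every unit priced at $39,380.
Revenue = 4 × 39,380 = $157,520.

Total revenue: $157,520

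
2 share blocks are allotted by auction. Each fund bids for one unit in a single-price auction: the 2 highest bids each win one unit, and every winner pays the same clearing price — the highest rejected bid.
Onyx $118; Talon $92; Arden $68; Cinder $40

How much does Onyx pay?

Sorting: 118 (Onyx), 92 (Talon), 68 (Arden), 40 (Cinder)
The 2 highest are Onyx, Talon.
First losing bid is Arden's $68, which sets the uniform price.
Onyx wins → pays $68.

Onyx pays $68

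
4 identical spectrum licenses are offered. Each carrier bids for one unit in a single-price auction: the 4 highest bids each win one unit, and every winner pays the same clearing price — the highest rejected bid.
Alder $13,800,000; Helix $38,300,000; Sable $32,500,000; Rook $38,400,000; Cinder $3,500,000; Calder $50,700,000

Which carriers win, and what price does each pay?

Calder, Rook, Helix, Sable; each pays $13,800,000

Sorting: 50,700,000 (Calder), 38,400,000 (Rook), 38,300,000 (Helix), 32,500,000 (Sable), 13,800,000 (Alder), 3,500,000 (Cinder)
The 4 highest are Calder, Rook, Helix, Sable.
Clearing price = highest rejected bid = $13,800,000.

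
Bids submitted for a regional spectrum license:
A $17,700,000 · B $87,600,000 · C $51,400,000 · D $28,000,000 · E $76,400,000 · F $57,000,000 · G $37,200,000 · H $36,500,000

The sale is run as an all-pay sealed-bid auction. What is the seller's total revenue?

Total revenue: $391,800,000

Sorting bids: 87,600,000 (B) > 76,400,000 (E) > 57,000,000 (F) > 51,400,000 (C) > 37,200,000 (G) > 36,500,000 (H) > …
Every bidder forfeits their bid regardless of winning.
Revenue = 17,700,000 + 87,600,000 + 51,400,000 + 28,000,000 + 76,400,000 + 57,000,000 + 37,200,000 + 36,500,000 = $391,800,000.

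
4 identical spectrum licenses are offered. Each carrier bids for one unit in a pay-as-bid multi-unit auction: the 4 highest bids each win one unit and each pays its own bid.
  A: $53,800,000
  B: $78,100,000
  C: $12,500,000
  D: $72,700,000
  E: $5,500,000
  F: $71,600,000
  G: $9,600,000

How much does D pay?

Sorting: 78,100,000 (B), 72,700,000 (D), 71,600,000 (F), 53,800,000 (A), 12,500,000 (C), 9,600,000 (G), …
Winners (4 units): B, D, F, A.
D wins → own bid $72,700,000.

D pays $72,700,000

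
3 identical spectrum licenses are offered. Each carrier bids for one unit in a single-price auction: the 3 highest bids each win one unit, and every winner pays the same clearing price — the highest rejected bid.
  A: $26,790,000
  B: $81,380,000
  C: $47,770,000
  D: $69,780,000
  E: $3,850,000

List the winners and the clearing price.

B, D, C; each pays $26,790,000

Sorting: 81,380,000 (B), 69,780,000 (D), 47,770,000 (C), 26,790,000 (A), 3,850,000 (E)
Top 3: B, D, C.
Highest unsuccessful bid: $26,790,000 → clearing price.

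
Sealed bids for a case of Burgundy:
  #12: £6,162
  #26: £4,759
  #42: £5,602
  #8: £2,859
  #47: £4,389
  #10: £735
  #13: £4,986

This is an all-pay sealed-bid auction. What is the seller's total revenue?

Total revenue: £29,492

Rule: the highest bidder wins the item, but every bidder pays their own bid.
Bids ranked: 6,162 (#12) > 5,602 (#42) > 4,986 (#13) > 4,759 (#26) > 4,389 (#47) > 2,859 (#8) > …
Every bidder forfeits their bid regardless of winning.
Revenue = 6,162 + 4,759 + 5,602 + 2,859 + 4,389 + 735 + 4,986 = £29,492.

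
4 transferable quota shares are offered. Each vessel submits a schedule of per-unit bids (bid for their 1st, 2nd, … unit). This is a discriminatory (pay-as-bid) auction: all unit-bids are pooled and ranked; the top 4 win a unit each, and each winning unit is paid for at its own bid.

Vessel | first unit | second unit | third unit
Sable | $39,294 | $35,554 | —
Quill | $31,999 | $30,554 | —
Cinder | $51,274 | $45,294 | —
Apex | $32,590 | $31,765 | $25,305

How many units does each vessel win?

Pooled unit-bids ranked (top 4): 51,274 (Cinder-1), 45,294 (Cinder-2), 39,294 (Sable-1), 35,554 (Sable-2)
Next rejected bid: $32,590 (not a price — pay-as-bid).
Allocation: Cinder 2, Sable 2.

Cinder 2, Sable 2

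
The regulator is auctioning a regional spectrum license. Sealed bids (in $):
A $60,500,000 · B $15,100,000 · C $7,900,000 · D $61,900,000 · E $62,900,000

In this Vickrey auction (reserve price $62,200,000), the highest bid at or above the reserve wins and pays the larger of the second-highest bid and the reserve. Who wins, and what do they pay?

E pays $62,200,000

Rule: the highest bid at or above the reserve wins and pays the larger of the second-highest bid and the reserve.
Sorting bids: 62,900,000 (E) > 61,900,000 (D) > 60,500,000 (A) > 15,100,000 (B) > 7,900,000 (C)
E has the top bid at or above the reserve ($62,900,000).
max(second-highest $61,900,000, reserve $62,200,000) = $62,200,000.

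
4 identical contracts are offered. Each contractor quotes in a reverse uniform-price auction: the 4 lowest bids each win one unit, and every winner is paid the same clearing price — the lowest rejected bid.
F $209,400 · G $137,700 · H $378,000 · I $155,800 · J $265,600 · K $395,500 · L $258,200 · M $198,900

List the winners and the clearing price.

G, I, M, F; each is paid $258,200

Sorting: 137,700 (G), 155,800 (I), 198,900 (M), 209,400 (F), 258,200 (L), 265,600 (J), …
Winners (4 units): G, I, M, F.
Clearing price = lowest rejected bid = $258,200.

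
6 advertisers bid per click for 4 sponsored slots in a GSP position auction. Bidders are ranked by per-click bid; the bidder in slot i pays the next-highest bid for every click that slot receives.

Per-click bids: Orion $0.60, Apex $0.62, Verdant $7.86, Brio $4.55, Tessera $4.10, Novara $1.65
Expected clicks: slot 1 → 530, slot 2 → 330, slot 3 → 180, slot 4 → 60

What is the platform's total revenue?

Total revenue: $4098.70

Per-click bids in order: $7.86 (Verdant) > $4.55 (Brio) > $4.10 (Tessera) > $1.65 (Novara) > $0.62 (Apex) > …
Slot 1: Verdant pays $4.55 × 530 = $2411.50
Slot 2: Brio pays $4.10 × 330 = $1353.00
Slot 3: Tessera pays $1.65 × 180 = $297.00
Slot 4: Novara pays $0.62 × 60 = $37.20
Total = $4098.70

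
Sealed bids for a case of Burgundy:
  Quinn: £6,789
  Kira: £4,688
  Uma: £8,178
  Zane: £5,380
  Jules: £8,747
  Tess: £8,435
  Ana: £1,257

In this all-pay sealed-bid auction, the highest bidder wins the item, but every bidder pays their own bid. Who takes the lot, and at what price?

Rule: the highest bidder wins the item, but every bidder pays their own bid.
Bids in order: 8,747 (Jules) > 8,435 (Tess) > 8,178 (Uma) > 6,789 (Quinn) > 5,380 (Zane) > 4,688 (Kira) > …
Jules wins with the top bid; all bids are sunk regardless.

Jules pays £8,747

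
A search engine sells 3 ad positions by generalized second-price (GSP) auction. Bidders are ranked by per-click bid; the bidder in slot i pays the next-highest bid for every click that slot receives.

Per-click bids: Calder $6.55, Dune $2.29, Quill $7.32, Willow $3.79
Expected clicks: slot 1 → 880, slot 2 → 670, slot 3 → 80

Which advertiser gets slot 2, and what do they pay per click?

Calder; $3.79 per click

Per-click bids in order: $7.32 (Quill) > $6.55 (Calder) > $3.79 (Willow) > $2.29 (Dune)
Slot 2 goes to the second-ranked bidder, Calder, who pays the next bid down: $3.79/click.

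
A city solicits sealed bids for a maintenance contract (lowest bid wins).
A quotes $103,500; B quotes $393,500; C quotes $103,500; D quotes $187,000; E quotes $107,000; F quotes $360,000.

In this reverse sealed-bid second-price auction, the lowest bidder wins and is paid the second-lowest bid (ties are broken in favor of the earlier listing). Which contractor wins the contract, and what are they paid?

Sorting bids: 103,500 (A) < 103,500 (C) < 107,000 (E) < 187,000 (D) < 360,000 (F) < 393,500 (B)
Tie at $103,500 → A wins by tie-break.
Second-price: A is paid C's bid of $103,500.

A is paid $103,500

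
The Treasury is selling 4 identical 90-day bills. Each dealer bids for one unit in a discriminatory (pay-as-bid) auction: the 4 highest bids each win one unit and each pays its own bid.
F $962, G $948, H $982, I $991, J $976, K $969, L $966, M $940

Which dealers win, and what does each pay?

Sorting: 991 (I), 982 (H), 976 (J), 969 (K), 966 (L), 962 (F), …
Winners (4 units): I, H, J, K.
Each winner pays its own bid: I $991, H $982, J $976, K $969.

I $991, H $982, J $976, K $969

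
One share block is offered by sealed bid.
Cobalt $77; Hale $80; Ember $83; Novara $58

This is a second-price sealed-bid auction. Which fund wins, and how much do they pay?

Rule: the highest bidder wins and pays the second-highest bid.
Sorting bids: 83 (Ember) > 80 (Hale) > 77 (Cobalt) > 58 (Novara)
Ember wins with the highest bid; price is set by the runner-up at $80.

Ember pays $80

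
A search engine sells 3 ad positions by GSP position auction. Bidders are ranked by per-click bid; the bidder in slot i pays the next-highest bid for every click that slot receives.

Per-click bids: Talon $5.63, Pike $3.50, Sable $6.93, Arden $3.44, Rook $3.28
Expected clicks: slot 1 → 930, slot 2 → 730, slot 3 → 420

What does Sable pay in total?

Sable pays $5235.90

Ranked by bid: $6.93 (Sable) > $5.63 (Talon) > $3.50 (Pike) > $3.44 (Arden) > …
Sable holds slot 1 → pays next bid $5.63 × 930 clicks = $5235.90.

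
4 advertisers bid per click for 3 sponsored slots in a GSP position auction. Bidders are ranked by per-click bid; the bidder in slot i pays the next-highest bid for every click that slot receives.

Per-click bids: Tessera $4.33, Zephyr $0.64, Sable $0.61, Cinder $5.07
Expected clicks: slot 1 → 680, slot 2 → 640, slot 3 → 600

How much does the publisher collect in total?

Ranked by bid: $5.07 (Cinder) > $4.33 (Tessera) > $0.64 (Zephyr) > $0.61 (Sable)
Slot 1: Cinder pays $4.33 × 680 = $2944.40
Slot 2: Tessera pays $0.64 × 640 = $409.60
Slot 3: Zephyr pays $0.61 × 600 = $366.00
Total = $3720.00

Total revenue: $3720.00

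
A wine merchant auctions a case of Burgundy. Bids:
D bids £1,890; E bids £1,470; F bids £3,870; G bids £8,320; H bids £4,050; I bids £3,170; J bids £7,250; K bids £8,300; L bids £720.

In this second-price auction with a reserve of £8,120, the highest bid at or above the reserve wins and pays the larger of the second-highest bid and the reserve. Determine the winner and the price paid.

Second-price auction with a reserve of £8,120: the highest bid at or above the reserve wins and pays the larger of the second-highest bid and the reserve.
Bids ranked: 8,320 (G) > 8,300 (K) > 7,250 (J) > 4,050 (H) > 3,870 (F) > 3,170 (I) > …
G has the top bid at or above the reserve (£8,320).
max(second-highest £8,300, reserve £8,120) = £8,300; the reserve does not bind.

G pays £8,300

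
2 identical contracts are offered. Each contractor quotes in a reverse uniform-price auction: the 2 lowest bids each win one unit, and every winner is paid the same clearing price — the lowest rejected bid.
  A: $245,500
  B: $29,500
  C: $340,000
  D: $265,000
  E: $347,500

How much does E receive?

E is paid $0

Sorting: 29,500 (B), 245,500 (A), 265,000 (D), 340,000 (C), …
Lowest 2: B, A.
First losing bid is D's $265,000, which sets the uniform price.
E does not win → is paid $0.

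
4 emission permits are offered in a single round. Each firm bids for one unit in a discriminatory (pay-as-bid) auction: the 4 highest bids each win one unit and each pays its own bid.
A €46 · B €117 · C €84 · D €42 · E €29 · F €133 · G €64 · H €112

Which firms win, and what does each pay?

F €133, B €117, H €112, C €84

Bids ranked high→low: 133 (F), 117 (B), 112 (H), 84 (C), 64 (G), 46 (A), …
Winners (4 units): F, B, H, C.
Each winner pays its own bid: F €133, B €117, H €112, C €84.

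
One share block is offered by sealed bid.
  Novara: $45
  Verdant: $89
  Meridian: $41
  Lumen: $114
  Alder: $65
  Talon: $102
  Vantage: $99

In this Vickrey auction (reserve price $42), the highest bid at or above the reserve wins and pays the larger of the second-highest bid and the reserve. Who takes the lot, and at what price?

Sorting bids: 114 (Lumen) > 102 (Talon) > 99 (Vantage) > 89 (Verdant) > 65 (Alder) > 45 (Novara) > …
Highest eligible bid: Lumen at $114.
max(second-highest $102, reserve $42) = $102; the reserve does not bind.

Lumen pays $102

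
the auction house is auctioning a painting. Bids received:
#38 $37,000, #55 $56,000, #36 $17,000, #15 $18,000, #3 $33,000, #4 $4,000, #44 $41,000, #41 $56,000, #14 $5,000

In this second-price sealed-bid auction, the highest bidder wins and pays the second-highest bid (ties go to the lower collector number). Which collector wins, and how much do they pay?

#41 pays $56,000

Bids in order: 56,000 (#41) > 56,000 (#55) > 41,000 (#44) > 37,000 (#38) > 33,000 (#3) > 18,000 (#15) > …
#41 and #55 tie at $56,000; tie-break gives it to #41.
Second-price: #41 pays #55's bid of $56,000.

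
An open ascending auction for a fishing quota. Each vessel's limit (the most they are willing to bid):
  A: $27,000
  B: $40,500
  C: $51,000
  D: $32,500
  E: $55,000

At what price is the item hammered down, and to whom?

E wins at $51,000

Sorting limits: 55,000 (E) > 51,000 (C) > 40,500 (B) > 32,500 (D) > 27,000 (A)
Once the price passes $51,000, only E is left; the hammer falls at C's limit of $51,000.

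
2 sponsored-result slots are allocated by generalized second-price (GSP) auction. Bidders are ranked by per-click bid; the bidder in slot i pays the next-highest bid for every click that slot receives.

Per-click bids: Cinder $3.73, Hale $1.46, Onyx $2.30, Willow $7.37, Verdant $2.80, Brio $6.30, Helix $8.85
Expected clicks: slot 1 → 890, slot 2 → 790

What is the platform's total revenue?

Total revenue: $11536.30

Per-click bids in order: $8.85 (Helix) > $7.37 (Willow) > $6.30 (Brio) > …
Slot 1: Helix pays $7.37 × 890 = $6559.30
Slot 2: Willow pays $6.30 × 790 = $4977.00
Total = $11536.30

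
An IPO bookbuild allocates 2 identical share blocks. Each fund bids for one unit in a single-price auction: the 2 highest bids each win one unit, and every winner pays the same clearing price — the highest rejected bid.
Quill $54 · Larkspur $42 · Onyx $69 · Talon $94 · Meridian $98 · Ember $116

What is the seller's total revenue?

Total revenue: $188

Bids ranked high→low: 116 (Ember), 98 (Meridian), 94 (Talon), 69 (Onyx), …
Winners (2 units): Ember, Meridian.
First losing bid is Talon's $94, which sets the uniform price.
Total revenue = 2 × $94 = $188.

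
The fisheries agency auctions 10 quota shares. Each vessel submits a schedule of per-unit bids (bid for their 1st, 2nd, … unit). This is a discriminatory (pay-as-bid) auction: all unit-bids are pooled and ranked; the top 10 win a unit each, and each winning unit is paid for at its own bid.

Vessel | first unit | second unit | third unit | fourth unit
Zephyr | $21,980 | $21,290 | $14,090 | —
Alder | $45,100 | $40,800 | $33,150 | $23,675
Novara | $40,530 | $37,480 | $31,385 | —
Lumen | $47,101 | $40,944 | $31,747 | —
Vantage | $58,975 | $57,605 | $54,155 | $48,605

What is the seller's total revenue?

Total revenue: $471,295

All unit-bids, highest first — top 10: 58,975 (Vantage-1), 57,605 (Vantage-2), 54,155 (Vantage-3), 48,605 (Vantage-4), 47,101 (Lumen-1), 45,100 (Alder-1), 40,944 (Lumen-2), 40,800 (Alder-2), 40,530 (Novara-1), 37,480 (Novara-2)
Next rejected bid: $33,150 (not a price — pay-as-bid).
Each winning unit pays its own bid.
Revenue = 58,975 + 57,605 + 54,155 + 48,605 + 47,101 + 45,100 + 40,944 + 40,800 + 40,530 + 37,480 = $471,295.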